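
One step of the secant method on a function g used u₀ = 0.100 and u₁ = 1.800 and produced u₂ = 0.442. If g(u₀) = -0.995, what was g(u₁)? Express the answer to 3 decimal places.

3.951

The secant line through (0.100, -0.995) and (1.800, g(u₁)) crosses zero at u₂ = 0.442.
So (0.100, -0.995), (1.800, g(u₁)), (0.442, 0) are collinear:
g(u₁) = -0.995 · (1.800 − 0.442) / (0.100 − 0.442) = -0.995 · (1.35800)/(-0.34200) = 3.95091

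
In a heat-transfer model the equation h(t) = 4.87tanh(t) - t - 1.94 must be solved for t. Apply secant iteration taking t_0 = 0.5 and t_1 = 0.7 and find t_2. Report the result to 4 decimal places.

h(0.5) = -0.189489, h(0.7) = 0.303271
t_2 = 0.700000 − 0.303271·(0.700000 − 0.500000) / (0.303271 − (-0.189489)) = 0.700000 − (0.060654)/(0.492761) = 0.576909

0.5769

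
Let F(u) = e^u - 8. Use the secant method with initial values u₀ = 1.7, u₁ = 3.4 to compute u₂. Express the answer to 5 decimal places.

F(1.7) = -2.5260526, F(3.4) = 21.9641000
u₂ = 3.4000000 − 21.9641000·(3.4000000 − 1.7000000) / (21.9641000 − (-2.5260526)) = 3.4000000 − (37.3389701)/(24.4901527) = 1.8753476

1.87535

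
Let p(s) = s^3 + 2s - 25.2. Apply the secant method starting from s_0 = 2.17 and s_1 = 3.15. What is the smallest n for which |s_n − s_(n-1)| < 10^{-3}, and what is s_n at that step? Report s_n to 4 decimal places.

p(2.17) = -10.641687, p(3.15) = 12.355875
s_2 = 3.150000 − 12.355875·(0.980000)/(22.997562) = 2.623476;  |Δ| = 0.526524
p(2.623476) = -1.896632
s_3 = 2.623476 − (-1.896632)·(-0.526524)/(-14.252507) = 2.693543;  |Δ| = 0.070066
p(2.693543) = -0.270795
s_4 = 2.693543 − (-0.270795)·(0.070066)/(1.625838) = 2.705213;  |Δ| = 0.011670
p(2.705213) = 0.007652
s_5 = 2.705213 − 0.007652·(0.011670)/(0.278447) = 2.704892;  |Δ| = 0.000321
|s_5 − s_4| = 0.000321 < 10^{-3}

n = 5, s_n = 2.7049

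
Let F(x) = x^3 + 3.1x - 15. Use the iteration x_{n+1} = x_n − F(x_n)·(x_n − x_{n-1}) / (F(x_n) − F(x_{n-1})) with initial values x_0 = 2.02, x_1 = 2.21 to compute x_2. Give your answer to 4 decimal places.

2.0500

F(2.02) = -0.495592, F(2.21) = 2.644861
x_2 = 2.210000 − 2.644861·(2.210000 − 2.020000) / (2.644861 − (-0.495592)) = 2.210000 − (0.502524)/(3.140453) = 2.049984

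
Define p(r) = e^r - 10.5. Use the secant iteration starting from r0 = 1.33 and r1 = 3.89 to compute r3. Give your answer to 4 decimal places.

p(1.33) = -6.718957, p(3.89) = 38.410887
r2 = 3.890000 − 38.410887·(3.890000 − 1.330000) / (38.410887 − (-6.718957)) = 3.890000 − (98.331870)/(45.129843) = 1.711134
p(1.711134) = -4.964764
r3 = 1.711134 − (-4.964764)·(1.711134 − 3.890000) / (-4.964764 − 38.410887) = 1.711134 − (10.817554)/(-43.375650) = 1.960527

1.9605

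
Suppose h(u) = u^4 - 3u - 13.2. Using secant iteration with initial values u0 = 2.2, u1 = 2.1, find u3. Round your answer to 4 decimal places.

2.1015

h(2.2) = 3.625600, h(2.1) = -0.051900
u2 = 2.100000 − (-0.051900)·(2.100000 − 2.200000) / (-0.051900 − 3.625600) = 2.100000 − (0.005190)/(-3.677500) = 2.101411
h(2.101411) = -0.003801
u3 = 2.101411 − (-0.003801)·(2.101411 − 2.100000) / (-0.003801 − (-0.051900)) = 2.101411 − (-0.000005)/(0.048099) = 2.101523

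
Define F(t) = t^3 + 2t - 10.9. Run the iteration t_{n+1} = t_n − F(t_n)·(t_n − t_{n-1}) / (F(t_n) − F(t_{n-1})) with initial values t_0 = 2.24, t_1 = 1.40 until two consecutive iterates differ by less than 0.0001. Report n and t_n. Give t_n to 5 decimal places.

F(2.24) = 4.8194240, F(1.40) = -5.3560000
t_2 = 1.4000000 − (-5.3560000)·(-0.8400000)/(-10.1754240) = 1.8421477;  |Δ| = 0.4421477
F(1.8421477) = -0.9643617
t_3 = 1.8421477 − (-0.9643617)·(0.4421477)/(4.3916383) = 1.9392391;  |Δ| = 0.0970914
F(1.9392391) = 0.2712740
t_4 = 1.9392391 − 0.2712740·(0.0970914)/(1.2356357) = 1.9179234;  |Δ| = 0.0213156
F(1.9179234) = -0.0092056
t_5 = 1.9179234 − (-0.0092056)·(-0.0213156)/(-0.2804795) = 1.9186230;  |Δ| = 0.0006996
F(1.9186230) = -0.0000833
t_6 = 1.9186230 − (-0.0000833)·(0.0006996)/(0.0091223) = 1.9186294;  |Δ| = 0.0000064
|t_6 − t_5| = 0.0000064 < 0.0001

n = 6, t_n = 1.91863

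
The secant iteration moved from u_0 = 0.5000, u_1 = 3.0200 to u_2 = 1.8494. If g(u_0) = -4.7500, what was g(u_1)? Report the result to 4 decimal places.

The secant line through (0.5000, -4.7500) and (3.0200, g(u_1)) crosses zero at u_2 = 1.8494.
So (0.5000, -4.7500), (3.0200, g(u_1)), (1.8494, 0) are collinear:
g(u_1) = -4.7500 · (3.0200 − 1.8494) / (0.5000 − 1.8494) = -4.7500 · (1.170600)/(-1.349400) = 4.120609

4.1206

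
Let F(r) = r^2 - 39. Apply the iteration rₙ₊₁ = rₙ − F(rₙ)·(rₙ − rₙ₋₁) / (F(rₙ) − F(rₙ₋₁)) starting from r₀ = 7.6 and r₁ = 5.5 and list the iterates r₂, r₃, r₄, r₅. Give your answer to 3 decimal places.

F(7.6) = 18.76000, F(5.5) = -8.75000
r₂ = 5.50000 − (-8.75000)·(5.50000 − 7.60000) / (-8.75000 − 18.76000) = 5.50000 − (18.37500)/(-27.51000) = 6.16794
F(6.16794) = -0.95653
r₃ = 6.16794 − (-0.95653)·(6.16794 − 5.50000) / (-0.95653 − (-8.75000)) = 6.16794 − (-0.63890)/(7.79347) = 6.24992
F(6.24992) = 0.06148
r₄ = 6.24992 − 0.06148·(6.24992 − 6.16794) / (0.06148 − (-0.95653)) = 6.24992 − (0.00504)/(1.01801) = 6.24497
F(6.24497) = -0.00038
r₅ = 6.24497 − (-0.00038)·(6.24497 − 6.24992) / (-0.00038 − 0.06148) = 6.24497 − (0.00000)/(-0.06186) = 6.24500

6.168, 6.250, 6.245, 6.245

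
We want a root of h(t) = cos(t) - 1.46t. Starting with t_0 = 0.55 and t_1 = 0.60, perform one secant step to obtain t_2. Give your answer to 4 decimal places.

h(0.55) = 0.049525, h(0.60) = -0.050664
t_2 = 0.600000 − (-0.050664)·(0.600000 − 0.550000) / (-0.050664 − 0.049525) = 0.600000 − (-0.002533)/(-0.100189) = 0.574716

0.5747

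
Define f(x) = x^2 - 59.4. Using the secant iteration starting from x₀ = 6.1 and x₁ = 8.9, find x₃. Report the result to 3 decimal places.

f(6.1) = -22.19000, f(8.9) = 19.81000
x₂ = 8.90000 − 19.81000·(8.90000 − 6.10000) / (19.81000 − (-22.19000)) = 8.90000 − (55.46800)/(42.00000) = 7.57933
f(7.57933) = -1.95371
x₃ = 7.57933 − (-1.95371)·(7.57933 − 8.90000) / (-1.95371 − 19.81000) = 7.57933 − (2.58019)/(-21.76371) = 7.69789

7.698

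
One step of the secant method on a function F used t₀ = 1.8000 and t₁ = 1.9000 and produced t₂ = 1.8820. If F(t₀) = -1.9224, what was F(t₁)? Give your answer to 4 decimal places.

The secant line through (1.8000, -1.9224) and (1.9000, F(t₁)) crosses zero at t₂ = 1.8820.
So (1.8000, -1.9224), (1.9000, F(t₁)), (1.8820, 0) are collinear:
F(t₁) = -1.9224 · (1.9000 − 1.8820) / (1.8000 − 1.8820) = -1.9224 · (0.018000)/(-0.082000) = 0.421990

0.4220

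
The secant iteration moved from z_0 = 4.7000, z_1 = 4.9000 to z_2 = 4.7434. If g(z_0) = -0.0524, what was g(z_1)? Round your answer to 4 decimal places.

The secant line through (4.7000, -0.0524) and (4.9000, g(z_1)) crosses zero at z_2 = 4.7434.
So (4.7000, -0.0524), (4.9000, g(z_1)), (4.7434, 0) are collinear:
g(z_1) = -0.0524 · (4.9000 − 4.7434) / (4.7000 − 4.7434) = -0.0524 · (0.156600)/(-0.043400) = 0.189075

0.1891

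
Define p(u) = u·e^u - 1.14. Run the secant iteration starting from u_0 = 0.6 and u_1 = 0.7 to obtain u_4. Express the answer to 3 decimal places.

0.616

p(0.6) = -0.04673, p(0.7) = 0.26963
u_2 = 0.70000 − 0.26963·(0.70000 − 0.60000) / (0.26963 − (-0.04673)) = 0.70000 − (0.02696)/(0.31636) = 0.61477
p(0.61477) = -0.00315
u_3 = 0.61477 − (-0.00315)·(0.61477 − 0.70000) / (-0.00315 − 0.26963) = 0.61477 − (0.00027)/(-0.27277) = 0.61575
p(0.61575) = -0.00021
u_4 = 0.61575 − (-0.00021)·(0.61575 − 0.61477) / (-0.00021 − (-0.00315)) = 0.61575 − (0.00000)/(0.00294) = 0.61582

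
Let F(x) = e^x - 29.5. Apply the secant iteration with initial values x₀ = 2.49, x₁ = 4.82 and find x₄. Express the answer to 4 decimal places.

3.4785

F(2.49) = -17.438724, F(4.82) = 94.465091
x₂ = 4.820000 − 94.465091·(4.820000 − 2.490000) / (94.465091 − (-17.438724)) = 4.820000 − (220.103662)/(111.903815) = 2.853100
F(2.853100) = -12.158550
x₃ = 2.853100 − (-12.158550)·(2.853100 − 4.820000) / (-12.158550 − 94.465091) = 2.853100 − (23.914658)/(-106.623641) = 3.077390
F(3.077390) = -7.798314
x₄ = 3.077390 − (-7.798314)·(3.077390 − 2.853100) / (-7.798314 − (-12.158550)) = 3.077390 − (-1.749087)/(4.360236) = 3.478535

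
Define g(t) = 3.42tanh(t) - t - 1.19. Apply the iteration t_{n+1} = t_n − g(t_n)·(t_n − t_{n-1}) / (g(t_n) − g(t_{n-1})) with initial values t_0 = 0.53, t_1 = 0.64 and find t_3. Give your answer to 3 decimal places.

0.568

g(0.53) = -0.06000, g(0.64) = 0.10196
t_2 = 0.64000 − 0.10196·(0.64000 − 0.53000) / (0.10196 − (-0.06000)) = 0.64000 − (0.01122)/(0.16195) = 0.57075
g(0.57075) = 0.00366
t_3 = 0.57075 − 0.00366·(0.57075 − 0.64000) / (0.00366 − 0.10196) = 0.57075 − (-0.00025)/(-0.09829) = 0.56817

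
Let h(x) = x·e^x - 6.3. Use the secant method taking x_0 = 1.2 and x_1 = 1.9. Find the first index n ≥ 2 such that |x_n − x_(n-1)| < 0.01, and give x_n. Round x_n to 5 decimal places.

h(1.2) = -2.3158597, h(1.9) = 6.4031994
x_2 = 1.9000000 − 6.4031994·(0.7000000)/(8.7190591) = 1.3859262;  |Δ| = 0.5140738
h(1.3859262) = -0.7583355
x_3 = 1.3859262 − (-0.7583355)·(-0.5140738)/(-7.1615350) = 1.4403615;  |Δ| = 0.0544353
h(1.4403615) = -0.2184737
x_4 = 1.4403615 − (-0.2184737)·(0.0544353)/(0.5398618) = 1.4623907;  |Δ| = 0.0220291
h(1.4623907) = 0.0120671
x_5 = 1.4623907 − 0.0120671·(0.0220291)/(0.2305408) = 1.4612376;  |Δ| = 0.0011531
|x_5 − x_4| = 0.0011531 < 0.01

n = 5, x_n = 1.46124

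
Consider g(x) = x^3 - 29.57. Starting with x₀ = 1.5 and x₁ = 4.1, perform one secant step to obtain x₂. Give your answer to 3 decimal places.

g(1.5) = -26.19500, g(4.1) = 39.35100
x₂ = 4.10000 − 39.35100·(4.10000 − 1.50000) / (39.35100 − (-26.19500)) = 4.10000 − (102.31260)/(65.54600) = 2.53907

2.539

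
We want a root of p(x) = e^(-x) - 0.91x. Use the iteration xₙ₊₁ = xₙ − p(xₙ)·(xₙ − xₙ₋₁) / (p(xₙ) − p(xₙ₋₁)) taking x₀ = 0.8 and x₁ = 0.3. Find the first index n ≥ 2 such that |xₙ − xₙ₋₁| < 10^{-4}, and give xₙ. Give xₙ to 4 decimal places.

n = 5, xₙ = 0.6019

p(0.8) = -0.278671, p(0.3) = 0.467818
x₂ = 0.300000 − 0.467818·(-0.500000)/(0.746489) = 0.613346;  |Δ| = 0.313346
p(0.613346) = -0.016608
x₃ = 0.613346 − (-0.016608)·(0.313346)/(-0.484427) = 0.602603;  |Δ| = 0.010743
p(0.602603) = -0.000983
x₄ = 0.602603 − (-0.000983)·(-0.010743)/(0.015625) = 0.601927;  |Δ| = 0.000676
p(0.601927) = 0.000002
x₅ = 0.601927 − 0.000002·(-0.000676)/(0.000985) = 0.601928;  |Δ| = 0.000001
|x₅ − x₄| = 0.000001 < 10^{-4}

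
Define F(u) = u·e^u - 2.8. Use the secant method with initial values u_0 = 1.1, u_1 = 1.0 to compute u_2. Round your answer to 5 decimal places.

F(1.1) = 0.5045826, F(1.0) = -0.0817182
u_2 = 1.0000000 − (-0.0817182)·(1.0000000 − 1.1000000) / (-0.0817182 − 0.5045826) = 1.0000000 − (0.0081718)/(-0.5863008) = 1.0139379

1.01394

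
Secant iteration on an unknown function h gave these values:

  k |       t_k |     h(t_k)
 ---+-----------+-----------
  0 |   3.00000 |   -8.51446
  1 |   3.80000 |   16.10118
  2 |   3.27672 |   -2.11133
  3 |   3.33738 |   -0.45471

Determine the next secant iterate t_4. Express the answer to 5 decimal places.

3.35403

t_4 = 3.33738 − (-0.45471)·(3.33738 − 3.27672) / (-0.45471 − (-2.11133))
   = 3.33738 − (-0.0275827)/(1.6566200) = 3.3540300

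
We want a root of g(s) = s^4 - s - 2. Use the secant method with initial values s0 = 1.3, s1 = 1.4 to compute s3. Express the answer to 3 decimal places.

1.353

g(1.3) = -0.44390, g(1.4) = 0.44160
s2 = 1.40000 − 0.44160·(1.40000 − 1.30000) / (0.44160 − (-0.44390)) = 1.40000 − (0.04416)/(0.88550) = 1.35013
g(1.35013) = -0.02735
s3 = 1.35013 − (-0.02735)·(1.35013 − 1.40000) / (-0.02735 − 0.44160) = 1.35013 − (0.00136)/(-0.46895) = 1.35304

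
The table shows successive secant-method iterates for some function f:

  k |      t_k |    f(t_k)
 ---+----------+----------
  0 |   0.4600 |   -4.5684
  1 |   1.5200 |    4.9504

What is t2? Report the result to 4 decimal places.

0.9687

t2 = 1.5200 − 4.9504·(1.5200 − 0.4600) / (4.9504 − (-4.5684))
   = 1.5200 − (5.247424)/(9.518800) = 0.968731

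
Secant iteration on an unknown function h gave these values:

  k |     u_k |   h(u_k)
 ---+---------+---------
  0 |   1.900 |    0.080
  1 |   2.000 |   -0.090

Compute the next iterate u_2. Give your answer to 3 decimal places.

1.947

u_2 = 2.000 − (-0.090)·(2.000 − 1.900) / (-0.090 − 0.080)
   = 2.000 − (-0.00900)/(-0.17000) = 1.94706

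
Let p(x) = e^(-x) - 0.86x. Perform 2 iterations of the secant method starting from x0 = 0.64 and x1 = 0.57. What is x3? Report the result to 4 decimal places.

p(0.64) = -0.023108, p(0.57) = 0.075325
x2 = 0.570000 − 0.075325·(0.570000 − 0.640000) / (0.075325 − (-0.023108)) = 0.570000 − (-0.005273)/(0.098433) = 0.623567
p(0.623567) = -0.000239
x3 = 0.623567 − (-0.000239)·(0.623567 − 0.570000) / (-0.000239 − 0.075325) = 0.623567 − (-0.000013)/(-0.075564) = 0.623398

0.6234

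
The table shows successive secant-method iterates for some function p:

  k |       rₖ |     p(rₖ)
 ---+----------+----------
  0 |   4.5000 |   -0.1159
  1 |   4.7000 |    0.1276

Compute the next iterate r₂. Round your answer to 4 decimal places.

r₂ = 4.7000 − 0.1276·(4.7000 − 4.5000) / (0.1276 − (-0.1159))
   = 4.7000 − (0.025520)/(0.243500) = 4.595195

4.5952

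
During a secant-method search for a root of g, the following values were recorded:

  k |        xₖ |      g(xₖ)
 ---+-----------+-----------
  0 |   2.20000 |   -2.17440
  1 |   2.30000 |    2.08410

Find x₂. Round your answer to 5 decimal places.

x₂ = 2.30000 − 2.08410·(2.30000 − 2.20000) / (2.08410 − (-2.17440))
   = 2.30000 − (0.2084100)/(4.2585000) = 2.2510602

2.25106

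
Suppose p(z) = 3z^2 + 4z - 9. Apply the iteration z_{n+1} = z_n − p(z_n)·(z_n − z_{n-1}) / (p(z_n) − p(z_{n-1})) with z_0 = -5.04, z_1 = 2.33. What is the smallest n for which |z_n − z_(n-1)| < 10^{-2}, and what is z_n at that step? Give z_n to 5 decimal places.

p(-5.04) = 47.0448000, p(2.33) = 16.6067000
z_2 = 2.3300000 − 16.6067000·(7.3700000)/(-30.4381000) = 6.3509927;  |Δ| = 4.0209927
p(6.3509927) = 137.4092971
z_3 = 6.3509927 − 137.4092971·(4.0209927)/(120.8025971) = 1.7772352;  |Δ| = 4.5737575
p(1.7772352) = 7.5846361
z_4 = 1.7772352 − 7.5846361·(-4.5737575)/(-129.8246611) = 1.5100265;  |Δ| = 0.2672088
p(1.5100265) = 3.8806457
z_5 = 1.5100265 − 3.8806457·(-0.2672088)/(-3.7039904) = 1.2300737;  |Δ| = 0.2799528
p(1.2300737) = 0.4595383
z_6 = 1.2300737 − 0.4595383·(-0.2799528)/(-3.4211075) = 1.1924692;  |Δ| = 0.0376045
p(1.1924692) = 0.0358247
z_7 = 1.1924692 − 0.0358247·(-0.0376045)/(-0.4237135) = 1.1892897;  |Δ| = 0.0031794
|z_7 − z_6| = 0.0031794 < 10^{-2}

n = 7, z_n = 1.18929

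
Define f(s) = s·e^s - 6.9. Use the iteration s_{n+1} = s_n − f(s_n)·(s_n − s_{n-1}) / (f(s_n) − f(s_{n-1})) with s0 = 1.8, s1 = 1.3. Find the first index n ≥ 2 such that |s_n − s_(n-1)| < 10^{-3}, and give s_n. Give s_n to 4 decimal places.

f(1.8) = 3.989365, f(1.3) = -2.129914
s2 = 1.300000 − (-2.129914)·(-0.500000)/(-6.119280) = 1.474033;  |Δ| = 0.174033
f(1.474033) = -0.463175
s3 = 1.474033 − (-0.463175)·(0.174033)/(1.666739) = 1.522396;  |Δ| = 0.048363
f(1.522396) = 0.077432
s4 = 1.522396 − 0.077432·(0.048363)/(0.540607) = 1.515469;  |Δ| = 0.006927
f(1.515469) = -0.002263
s5 = 1.515469 − (-0.002263)·(-0.006927)/(-0.079695) = 1.515665;  |Δ| = 0.000197
|s5 − s4| = 0.000197 < 10^{-3}

n = 5, s_n = 1.5157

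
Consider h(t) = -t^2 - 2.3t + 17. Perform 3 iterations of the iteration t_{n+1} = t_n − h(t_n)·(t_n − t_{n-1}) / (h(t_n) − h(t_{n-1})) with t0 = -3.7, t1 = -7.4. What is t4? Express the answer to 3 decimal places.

h(-3.7) = 11.82000, h(-7.4) = -20.74000
t2 = -7.40000 − (-20.74000)·(-7.40000 − (-3.70000)) / (-20.74000 − 11.82000) = -7.40000 − (76.73800)/(-32.56000) = -5.04318
h(-5.04318) = 3.16564
t3 = -5.04318 − 3.16564·(-5.04318 − (-7.40000)) / (3.16564 − (-20.74000)) = -5.04318 − (7.46083)/(23.90564) = -5.35528
h(-5.35528) = 0.63815
t4 = -5.35528 − 0.63815·(-5.35528 − (-5.04318)) / (0.63815 − 3.16564) = -5.35528 − (-0.19916)/(-2.52749) = -5.43408

-5.434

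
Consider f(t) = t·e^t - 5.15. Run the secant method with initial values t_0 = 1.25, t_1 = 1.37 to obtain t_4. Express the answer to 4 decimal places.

1.3436

f(1.25) = -0.787071, f(1.37) = 0.241430
t_2 = 1.370000 − 0.241430·(1.370000 − 1.250000) / (0.241430 − (-0.787071)) = 1.370000 − (0.028972)/(1.028502) = 1.341831
f(1.341831) = -0.016096
t_3 = 1.341831 − (-0.016096)·(1.341831 − 1.370000) / (-0.016096 − 0.241430) = 1.341831 − (0.000453)/(-0.257526) = 1.343592
f(1.343592) = -0.000301
t_4 = 1.343592 − (-0.000301)·(1.343592 − 1.341831) / (-0.000301 − (-0.016096)) = 1.343592 − (-0.000001)/(0.015794) = 1.343625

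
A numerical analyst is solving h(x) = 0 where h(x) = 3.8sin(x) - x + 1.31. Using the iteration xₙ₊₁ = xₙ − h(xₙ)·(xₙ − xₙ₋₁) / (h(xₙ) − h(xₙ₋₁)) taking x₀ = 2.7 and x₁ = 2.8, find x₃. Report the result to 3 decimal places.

2.752

h(2.7) = 0.23404, h(2.8) = -0.21705
x₂ = 2.80000 − (-0.21705)·(2.80000 − 2.70000) / (-0.21705 − 0.23404) = 2.80000 − (-0.02170)/(-0.45109) = 2.75188
h(2.75188) = 0.00181
x₃ = 2.75188 − 0.00181·(2.75188 − 2.80000) / (0.00181 − (-0.21705)) = 2.75188 − (-0.00009)/(0.21885) = 2.75228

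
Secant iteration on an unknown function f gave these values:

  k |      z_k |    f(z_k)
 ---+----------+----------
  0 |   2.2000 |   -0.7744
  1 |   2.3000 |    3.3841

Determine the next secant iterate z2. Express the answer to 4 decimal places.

2.2186

z2 = 2.3000 − 3.3841·(2.3000 − 2.2000) / (3.3841 − (-0.7744))
   = 2.3000 − (0.338410)/(4.158500) = 2.218622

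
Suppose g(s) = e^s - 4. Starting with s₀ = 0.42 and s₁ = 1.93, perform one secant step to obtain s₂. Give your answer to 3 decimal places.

g(0.42) = -2.47804, g(1.93) = 2.88951
s₂ = 1.93000 − 2.88951·(1.93000 − 0.42000) / (2.88951 − (-2.47804)) = 1.93000 − (4.36316)/(5.36755) = 1.11712

1.117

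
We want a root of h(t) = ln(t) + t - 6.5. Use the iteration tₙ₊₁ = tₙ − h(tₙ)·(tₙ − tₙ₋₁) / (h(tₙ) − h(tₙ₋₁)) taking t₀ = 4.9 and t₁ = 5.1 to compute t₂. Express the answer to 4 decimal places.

4.9090

h(4.9) = -0.010765, h(5.1) = 0.229241
t₂ = 5.100000 − 0.229241·(5.100000 − 4.900000) / (0.229241 − (-0.010765)) = 5.100000 − (0.045848)/(0.240005) = 4.908970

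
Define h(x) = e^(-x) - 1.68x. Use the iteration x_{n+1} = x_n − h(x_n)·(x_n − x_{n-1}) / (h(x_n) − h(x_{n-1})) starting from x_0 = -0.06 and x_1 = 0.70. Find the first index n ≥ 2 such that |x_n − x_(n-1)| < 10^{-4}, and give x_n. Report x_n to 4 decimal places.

n = 5, x_n = 0.3993

h(-0.06) = 1.162637, h(0.70) = -0.679415
x_2 = 0.700000 − (-0.679415)·(0.760000)/(-1.842051) = 0.419685;  |Δ| = 0.280315
h(0.419685) = -0.047816
x_3 = 0.419685 − (-0.047816)·(-0.280315)/(0.631598) = 0.398463;  |Δ| = 0.021222
h(0.398463) = 0.001933
x_4 = 0.398463 − 0.001933·(-0.021222)/(0.049750) = 0.399288;  |Δ| = 0.000825
h(0.399288) = -0.000006
x_5 = 0.399288 − (-0.000006)·(0.000825)/(-0.001939) = 0.399285;  |Δ| = 0.000002
|x_5 − x_4| = 0.000002 < 10^{-4}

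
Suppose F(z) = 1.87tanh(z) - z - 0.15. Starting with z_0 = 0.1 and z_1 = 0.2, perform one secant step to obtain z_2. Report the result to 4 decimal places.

0.1769

F(0.1) = -0.063621, F(0.2) = 0.019092
z_2 = 0.200000 − 0.019092·(0.200000 − 0.100000) / (0.019092 − (-0.063621)) = 0.200000 − (0.001909)/(0.082713) = 0.176918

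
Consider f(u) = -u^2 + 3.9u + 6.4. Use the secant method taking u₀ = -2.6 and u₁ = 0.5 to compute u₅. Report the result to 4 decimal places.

f(-2.6) = -10.500000, f(0.5) = 8.100000
u₂ = 0.500000 − 8.100000·(0.500000 − (-2.600000)) / (8.100000 − (-10.500000)) = 0.500000 − (25.110000)/(18.600000) = -0.850000
f(-0.850000) = 2.362500
u₃ = -0.850000 − 2.362500·(-0.850000 − 0.500000) / (2.362500 − 8.100000) = -0.850000 − (-3.189375)/(-5.737500) = -1.405882
f(-1.405882) = -1.059446
u₄ = -1.405882 − (-1.059446)·(-1.405882 − (-0.850000)) / (-1.059446 − 2.362500) = -1.405882 − (0.588928)/(-3.421946) = -1.233779
f(-1.233779) = 0.066050
u₅ = -1.233779 − 0.066050·(-1.233779 − (-1.405882)) / (0.066050 − (-1.059446)) = -1.233779 − (0.011367)/(1.125496) = -1.243879

-1.2439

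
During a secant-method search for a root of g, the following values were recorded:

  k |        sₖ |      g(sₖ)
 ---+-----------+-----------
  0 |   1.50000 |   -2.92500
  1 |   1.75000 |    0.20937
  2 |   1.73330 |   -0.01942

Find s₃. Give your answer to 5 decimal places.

1.73472

s₃ = 1.73330 − (-0.01942)·(1.73330 − 1.75000) / (-0.01942 − 0.20937)
   = 1.73330 − (0.0003243)/(-0.2287900) = 1.7347175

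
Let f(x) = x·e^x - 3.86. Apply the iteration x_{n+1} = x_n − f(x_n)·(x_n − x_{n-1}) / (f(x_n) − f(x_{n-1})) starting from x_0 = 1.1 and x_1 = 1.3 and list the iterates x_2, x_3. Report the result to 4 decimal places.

f(1.1) = -0.555417, f(1.3) = 0.910086
x_2 = 1.300000 − 0.910086·(1.300000 − 1.100000) / (0.910086 − (-0.555417)) = 1.300000 − (0.182017)/(1.465503) = 1.175799
f(1.175799) = -0.049552
x_3 = 1.175799 − (-0.049552)·(1.175799 − 1.300000) / (-0.049552 − 0.910086) = 1.175799 − (0.006154)/(-0.959638) = 1.182212

1.1758, 1.1822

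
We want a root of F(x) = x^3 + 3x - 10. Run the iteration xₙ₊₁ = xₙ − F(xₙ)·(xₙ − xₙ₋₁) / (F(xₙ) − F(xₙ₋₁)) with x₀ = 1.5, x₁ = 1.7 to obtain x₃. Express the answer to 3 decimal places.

F(1.5) = -2.12500, F(1.7) = 0.01300
x₂ = 1.70000 − 0.01300·(1.70000 − 1.50000) / (0.01300 − (-2.12500)) = 1.70000 − (0.00260)/(2.13800) = 1.69878
F(1.69878) = -0.00118
x₃ = 1.69878 − (-0.00118)·(1.69878 − 1.70000) / (-0.00118 − 0.01300) = 1.69878 − (0.00000)/(-0.01418) = 1.69889

1.699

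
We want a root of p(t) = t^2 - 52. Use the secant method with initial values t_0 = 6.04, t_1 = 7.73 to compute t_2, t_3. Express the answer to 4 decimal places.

p(6.04) = -15.518400, p(7.73) = 7.752900
t_2 = 7.730000 − 7.752900·(7.730000 − 6.040000) / (7.752900 − (-15.518400)) = 7.730000 − (13.102401)/(23.271300) = 7.166972
p(7.166972) = -0.634517
t_3 = 7.166972 − (-0.634517)·(7.166972 − 7.730000) / (-0.634517 − 7.752900) = 7.166972 − (0.357251)/(-8.387417) = 7.209565

7.1670, 7.2096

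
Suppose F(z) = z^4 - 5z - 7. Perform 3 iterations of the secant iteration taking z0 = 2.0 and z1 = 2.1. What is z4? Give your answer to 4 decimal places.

F(2.0) = -1.000000, F(2.1) = 1.948100
z2 = 2.100000 − 1.948100·(2.100000 − 2.000000) / (1.948100 − (-1.000000)) = 2.100000 − (0.194810)/(2.948100) = 2.033920
F(2.033920) = -0.056229
z3 = 2.033920 − (-0.056229)·(2.033920 − 2.100000) / (-0.056229 − 1.948100) = 2.033920 − (0.003716)/(-2.004329) = 2.035774
F(2.035774) = -0.003022
z4 = 2.035774 − (-0.003022)·(2.035774 − 2.033920) / (-0.003022 − (-0.056229)) = 2.035774 − (-0.000006)/(0.053207) = 2.035879

2.0359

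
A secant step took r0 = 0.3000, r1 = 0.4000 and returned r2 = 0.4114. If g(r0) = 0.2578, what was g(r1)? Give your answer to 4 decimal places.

The secant line through (0.3000, 0.2578) and (0.4000, g(r1)) crosses zero at r2 = 0.4114.
So (0.3000, 0.2578), (0.4000, g(r1)), (0.4114, 0) are collinear:
g(r1) = 0.2578 · (0.4000 − 0.4114) / (0.3000 − 0.4114) = 0.2578 · (-0.011400)/(-0.111400) = 0.026382

0.0264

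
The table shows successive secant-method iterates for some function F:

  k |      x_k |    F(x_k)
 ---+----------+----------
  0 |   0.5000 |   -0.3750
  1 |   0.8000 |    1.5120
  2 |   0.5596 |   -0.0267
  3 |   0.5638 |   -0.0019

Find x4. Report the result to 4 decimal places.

x4 = 0.5638 − (-0.0019)·(0.5638 − 0.5596) / (-0.0019 − (-0.0267))
   = 0.5638 − (-0.000008)/(0.024800) = 0.564122

0.5641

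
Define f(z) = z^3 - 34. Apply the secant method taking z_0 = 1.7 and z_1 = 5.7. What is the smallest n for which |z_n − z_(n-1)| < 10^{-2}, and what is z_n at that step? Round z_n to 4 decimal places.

f(1.7) = -29.087000, f(5.7) = 151.193000
z_2 = 5.700000 − 151.193000·(4.000000)/(180.280000) = 2.345374;  |Δ| = 3.354626
f(2.345374) = -21.098618
z_3 = 2.345374 − (-21.098618)·(-3.354626)/(-172.291618) = 2.756177;  |Δ| = 0.410803
f(2.756177) = -13.062664
z_4 = 2.756177 − (-13.062664)·(0.410803)/(8.035953) = 3.423949;  |Δ| = 0.667772
f(3.423949) = 6.140430
z_5 = 3.423949 − 6.140430·(0.667772)/(19.203095) = 3.210421;  |Δ| = 0.213529
f(3.210421) = -0.910827
z_6 = 3.210421 − (-0.910827)·(-0.213529)/(-7.051257) = 3.238003;  |Δ| = 0.027582
f(3.238003) = -0.050633
z_7 = 3.238003 − (-0.050633)·(0.027582)/(0.860193) = 3.239626;  |Δ| = 0.001624
|z_7 − z_6| = 0.001624 < 10^{-2}

n = 7, z_n = 3.2396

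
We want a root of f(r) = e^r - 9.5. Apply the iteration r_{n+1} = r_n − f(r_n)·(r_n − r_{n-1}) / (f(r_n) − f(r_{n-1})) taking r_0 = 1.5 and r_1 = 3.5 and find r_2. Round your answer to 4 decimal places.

1.8505

f(1.5) = -5.018311, f(3.5) = 23.615452
r_2 = 3.500000 − 23.615452·(3.500000 − 1.500000) / (23.615452 − (-5.018311)) = 3.500000 − (47.230904)/(28.633763) = 1.850517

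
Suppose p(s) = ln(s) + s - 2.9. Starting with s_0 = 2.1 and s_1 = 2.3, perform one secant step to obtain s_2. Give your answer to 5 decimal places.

p(2.1) = -0.0580627, p(2.3) = 0.2329091
s_2 = 2.3000000 − 0.2329091·(2.3000000 − 2.1000000) / (0.2329091 − (-0.0580627)) = 2.3000000 − (0.0465818)/(0.2909718) = 2.1399095

2.13991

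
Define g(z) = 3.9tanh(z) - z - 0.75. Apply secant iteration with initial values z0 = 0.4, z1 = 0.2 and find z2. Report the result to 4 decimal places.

g(0.4) = 0.331801, g(0.2) = -0.180236
z2 = 0.200000 − (-0.180236)·(0.200000 − 0.400000) / (-0.180236 − 0.331801) = 0.200000 − (0.036047)/(-0.512037) = 0.270400

0.2704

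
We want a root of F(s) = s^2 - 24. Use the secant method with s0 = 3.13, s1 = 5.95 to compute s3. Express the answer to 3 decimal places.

F(3.13) = -14.20310, F(5.95) = 11.40250
s2 = 5.95000 − 11.40250·(5.95000 − 3.13000) / (11.40250 − (-14.20310)) = 5.95000 − (32.15505)/(25.60560) = 4.69422
F(4.69422) = -1.96432
s3 = 4.69422 − (-1.96432)·(4.69422 − 5.95000) / (-1.96432 − 11.40250) = 4.69422 − (2.46675)/(-13.36682) = 4.87876

4.879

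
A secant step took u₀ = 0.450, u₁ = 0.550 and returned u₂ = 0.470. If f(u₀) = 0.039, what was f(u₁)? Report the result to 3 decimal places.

The secant line through (0.450, 0.039) and (0.550, f(u₁)) crosses zero at u₂ = 0.470.
So (0.450, 0.039), (0.550, f(u₁)), (0.470, 0) are collinear:
f(u₁) = 0.039 · (0.550 − 0.470) / (0.450 − 0.470) = 0.039 · (0.08000)/(-0.02000) = -0.15600

-0.156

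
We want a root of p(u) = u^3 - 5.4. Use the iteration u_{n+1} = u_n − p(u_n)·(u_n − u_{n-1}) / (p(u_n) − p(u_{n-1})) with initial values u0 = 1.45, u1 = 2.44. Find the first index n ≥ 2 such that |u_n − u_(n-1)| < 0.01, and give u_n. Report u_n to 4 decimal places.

p(1.45) = -2.351375, p(2.44) = 9.126784
u2 = 2.440000 − 9.126784·(0.990000)/(11.478159) = 1.652808;  |Δ| = 0.787192
p(1.652808) = -0.884902
u3 = 1.652808 − (-0.884902)·(-0.787192)/(-10.011686) = 1.722385;  |Δ| = 0.069578
p(1.722385) = -0.290352
u4 = 1.722385 − (-0.290352)·(0.069578)/(0.594551) = 1.756364;  |Δ| = 0.033979
p(1.756364) = 0.018056
u5 = 1.756364 − 0.018056·(0.033979)/(0.308408) = 1.754375;  |Δ| = 0.001989
|u5 − u4| = 0.001989 < 0.01

n = 5, u_n = 1.7544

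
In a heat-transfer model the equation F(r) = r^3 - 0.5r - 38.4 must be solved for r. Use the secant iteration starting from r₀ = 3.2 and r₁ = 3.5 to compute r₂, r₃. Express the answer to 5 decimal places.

3.41790, 3.42301

F(3.2) = -7.2320000, F(3.5) = 2.7250000
r₂ = 3.5000000 − 2.7250000·(3.5000000 − 3.2000000) / (2.7250000 − (-7.2320000)) = 3.5000000 − (0.8175000)/(9.9570000) = 3.4178970
F(3.4178970) = -0.1810092
r₃ = 3.4178970 − (-0.1810092)·(3.4178970 − 3.5000000) / (-0.1810092 − 2.7250000) = 3.4178970 − (0.0148614)/(-2.9060092) = 3.4230110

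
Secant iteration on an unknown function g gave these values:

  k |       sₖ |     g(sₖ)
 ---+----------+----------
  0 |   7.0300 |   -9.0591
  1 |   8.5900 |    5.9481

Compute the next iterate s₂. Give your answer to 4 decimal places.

s₂ = 8.5900 − 5.9481·(8.5900 − 7.0300) / (5.9481 − (-9.0591))
   = 8.5900 − (9.279036)/(15.007200) = 7.971694

7.9717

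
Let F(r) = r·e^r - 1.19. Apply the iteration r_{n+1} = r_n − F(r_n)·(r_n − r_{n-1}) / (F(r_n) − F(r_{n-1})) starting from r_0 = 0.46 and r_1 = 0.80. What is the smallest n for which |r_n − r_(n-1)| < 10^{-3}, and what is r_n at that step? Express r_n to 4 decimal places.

F(0.46) = -0.461326, F(0.80) = 0.590433
r_2 = 0.800000 − 0.590433·(0.340000)/(1.051759) = 0.609132;  |Δ| = 0.190868
F(0.609132) = -0.069907
r_3 = 0.609132 − (-0.069907)·(-0.190868)/(-0.660340) = 0.629338;  |Δ| = 0.020206
F(0.629338) = -0.009129
r_4 = 0.629338 − (-0.009129)·(0.020206)/(0.060778) = 0.632373;  |Δ| = 0.003035
F(0.632373) = 0.000173
r_5 = 0.632373 − 0.000173·(0.003035)/(0.009302) = 0.632317;  |Δ| = 0.000056
|r_5 − r_4| = 0.000056 < 10^{-3}

n = 5, r_n = 0.6323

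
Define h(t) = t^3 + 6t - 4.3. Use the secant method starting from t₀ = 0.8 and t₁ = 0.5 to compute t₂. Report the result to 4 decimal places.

h(0.8) = 1.012000, h(0.5) = -1.175000
t₂ = 0.500000 − (-1.175000)·(0.500000 − 0.800000) / (-1.175000 − 1.012000) = 0.500000 − (0.352500)/(-2.187000) = 0.661180

0.6612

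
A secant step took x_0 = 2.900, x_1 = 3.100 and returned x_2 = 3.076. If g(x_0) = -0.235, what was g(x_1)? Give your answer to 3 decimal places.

The secant line through (2.900, -0.235) and (3.100, g(x_1)) crosses zero at x_2 = 3.076.
So (2.900, -0.235), (3.100, g(x_1)), (3.076, 0) are collinear:
g(x_1) = -0.235 · (3.100 − 3.076) / (2.900 − 3.076) = -0.235 · (0.02400)/(-0.17600) = 0.03205

0.032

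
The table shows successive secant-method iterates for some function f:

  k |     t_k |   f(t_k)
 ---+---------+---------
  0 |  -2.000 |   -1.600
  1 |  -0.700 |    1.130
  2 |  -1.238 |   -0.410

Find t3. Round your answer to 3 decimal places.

t3 = -1.238 − (-0.410)·(-1.238 − (-0.700)) / (-0.410 − 1.130)
   = -1.238 − (0.22058)/(-1.54000) = -1.09477

-1.095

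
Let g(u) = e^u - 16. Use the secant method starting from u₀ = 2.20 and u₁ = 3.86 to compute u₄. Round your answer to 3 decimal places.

g(2.20) = -6.97499, g(3.86) = 31.46535
u₂ = 3.86000 − 31.46535·(3.86000 − 2.20000) / (31.46535 − (-6.97499)) = 3.86000 − (52.23248)/(38.44034) = 2.50121
g(2.50121) = -3.80280
u₃ = 2.50121 − (-3.80280)·(2.50121 − 3.86000) / (-3.80280 − 31.46535) = 2.50121 − (5.16722)/(-35.26815) = 2.64772
g(2.64772) = -1.87821
u₄ = 2.64772 − (-1.87821)·(2.64772 − 2.50121) / (-1.87821 − (-3.80280)) = 2.64772 − (-0.27518)/(1.92459) = 2.79070

2.791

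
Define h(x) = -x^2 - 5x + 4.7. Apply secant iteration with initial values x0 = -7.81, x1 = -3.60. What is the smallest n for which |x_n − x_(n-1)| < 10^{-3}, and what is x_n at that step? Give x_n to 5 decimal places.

n = 7, x_n = -5.80908

h(-7.81) = -17.2461000, h(-3.60) = 9.7400000
x2 = -3.6000000 − 9.7400000·(4.2100000)/(26.9861000) = -5.1195008;  |Δ| = 1.5195008
h(-5.1195008) = 4.0882157
x3 = -5.1195008 − 4.0882157·(-1.5195008)/(-5.6517843) = -6.2186310;  |Δ| = 1.0991302
h(-6.2186310) = -2.8782164
x4 = -6.2186310 − (-2.8782164)·(-1.0991302)/(-6.9664321) = -5.7645198;  |Δ| = 0.4541112
h(-5.7645198) = 0.2929103
x5 = -5.7645198 − 0.2929103·(0.4541112)/(3.1711268) = -5.8064651;  |Δ| = 0.0419453
h(-5.8064651) = 0.0172884
x6 = -5.8064651 − 0.0172884·(-0.0419453)/(-0.2756219) = -5.8090961;  |Δ| = 0.0026310
h(-5.8090961) = -0.0001173
x7 = -5.8090961 − (-0.0001173)·(-0.0026310)/(-0.0174057) = -5.8090784;  |Δ| = 0.0000177
|x7 − x6| = 0.0000177 < 10^{-3}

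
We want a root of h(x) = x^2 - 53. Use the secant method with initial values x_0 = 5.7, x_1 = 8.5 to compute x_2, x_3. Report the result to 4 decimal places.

h(5.7) = -20.510000, h(8.5) = 19.250000
x_2 = 8.500000 − 19.250000·(8.500000 − 5.700000) / (19.250000 − (-20.510000)) = 8.500000 − (53.900000)/(39.760000) = 7.144366
h(7.144366) = -1.958032
x_3 = 7.144366 − (-1.958032)·(7.144366 − 8.500000) / (-1.958032 − 19.250000) = 7.144366 − (2.654374)/(-21.208032) = 7.269525

7.1444, 7.2695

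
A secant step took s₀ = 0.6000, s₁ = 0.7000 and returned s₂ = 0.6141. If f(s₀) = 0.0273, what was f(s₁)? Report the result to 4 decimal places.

-0.1663

The secant line through (0.6000, 0.0273) and (0.7000, f(s₁)) crosses zero at s₂ = 0.6141.
So (0.6000, 0.0273), (0.7000, f(s₁)), (0.6141, 0) are collinear:
f(s₁) = 0.0273 · (0.7000 − 0.6141) / (0.6000 − 0.6141) = 0.0273 · (0.085900)/(-0.014100) = -0.166317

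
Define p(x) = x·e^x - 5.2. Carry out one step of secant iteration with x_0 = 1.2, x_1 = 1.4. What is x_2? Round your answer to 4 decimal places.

p(1.2) = -1.215860, p(1.4) = 0.477280
x_2 = 1.400000 − 0.477280·(1.400000 − 1.200000) / (0.477280 − (-1.215860)) = 1.400000 − (0.095456)/(1.693140) = 1.343622

1.3436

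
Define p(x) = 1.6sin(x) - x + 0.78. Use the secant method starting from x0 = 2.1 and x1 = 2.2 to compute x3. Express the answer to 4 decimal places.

p(2.1) = 0.061135, p(2.2) = -0.126406
x2 = 2.200000 − (-0.126406)·(2.200000 − 2.100000) / (-0.126406 − 0.061135) = 2.200000 − (-0.012641)/(-0.187541) = 2.132598
p(2.132598) = 0.001476
x3 = 2.132598 − 0.001476·(2.132598 − 2.200000) / (0.001476 − (-0.126406)) = 2.132598 − (-0.000100)/(0.127882) = 2.133376

2.1334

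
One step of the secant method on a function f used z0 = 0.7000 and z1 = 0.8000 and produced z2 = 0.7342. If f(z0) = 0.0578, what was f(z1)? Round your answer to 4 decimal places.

The secant line through (0.7000, 0.0578) and (0.8000, f(z1)) crosses zero at z2 = 0.7342.
So (0.7000, 0.0578), (0.8000, f(z1)), (0.7342, 0) are collinear:
f(z1) = 0.0578 · (0.8000 − 0.7342) / (0.7000 − 0.7342) = 0.0578 · (0.065800)/(-0.034200) = -0.111206

-0.1112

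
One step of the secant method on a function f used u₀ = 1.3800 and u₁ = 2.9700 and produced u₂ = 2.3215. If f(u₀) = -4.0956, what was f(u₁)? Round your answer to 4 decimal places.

The secant line through (1.3800, -4.0956) and (2.9700, f(u₁)) crosses zero at u₂ = 2.3215.
So (1.3800, -4.0956), (2.9700, f(u₁)), (2.3215, 0) are collinear:
f(u₁) = -4.0956 · (2.9700 − 2.3215) / (1.3800 − 2.3215) = -4.0956 · (0.648500)/(-0.941500) = 2.821027

2.8210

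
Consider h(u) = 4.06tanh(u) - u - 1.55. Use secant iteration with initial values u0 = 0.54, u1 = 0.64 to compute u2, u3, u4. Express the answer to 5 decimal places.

0.58609, 0.58401, 0.58410

h(0.54) = -0.0884689, h(0.64) = 0.1034922
u2 = 0.6400000 − 0.1034922·(0.6400000 − 0.5400000) / (0.1034922 − (-0.0884689)) = 0.6400000 − (0.0103492)/(0.1919610) = 0.5860869
h(0.5860869) = 0.0038393
u3 = 0.5860869 − 0.0038393·(0.5860869 − 0.6400000) / (0.0038393 − 0.1034922) = 0.5860869 − (-0.0002070)/(-0.0996529) = 0.5840098
h(0.5840098) = -0.0001805
u4 = 0.5840098 − (-0.0001805)·(0.5840098 − 0.5860869) / (-0.0001805 − 0.0038393) = 0.5840098 − (0.0000004)/(-0.0040198) = 0.5841031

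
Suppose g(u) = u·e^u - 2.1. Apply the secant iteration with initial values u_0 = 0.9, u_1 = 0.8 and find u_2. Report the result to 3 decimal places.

0.874

g(0.9) = 0.11364, g(0.8) = -0.31957
u_2 = 0.80000 − (-0.31957)·(0.80000 − 0.90000) / (-0.31957 − 0.11364) = 0.80000 − (0.03196)/(-0.43321) = 0.87377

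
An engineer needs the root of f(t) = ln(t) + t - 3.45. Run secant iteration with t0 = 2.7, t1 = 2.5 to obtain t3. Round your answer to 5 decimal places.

f(2.7) = 0.2432518, f(2.5) = -0.0337093
t2 = 2.5000000 − (-0.0337093)·(2.5000000 − 2.7000000) / (-0.0337093 − 0.2432518) = 2.5000000 − (0.0067419)/(-0.2769610) = 2.5243422
f(2.5243422) = 0.0003228
t3 = 2.5243422 − 0.0003228·(2.5243422 − 2.5000000) / (0.0003228 − (-0.0337093)) = 2.5243422 − (0.0000079)/(0.0340320) = 2.5241114

2.52411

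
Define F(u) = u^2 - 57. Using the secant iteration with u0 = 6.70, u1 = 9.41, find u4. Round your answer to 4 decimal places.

F(6.70) = -12.110000, F(9.41) = 31.548100
u2 = 9.410000 − 31.548100·(9.410000 − 6.700000) / (31.548100 − (-12.110000)) = 9.410000 − (85.495351)/(43.658100) = 7.451707
F(7.451707) = -1.472063
u3 = 7.451707 − (-1.472063)·(7.451707 − 9.410000) / (-1.472063 − 31.548100) = 7.451707 − (2.882730)/(-33.020163) = 7.539009
F(7.539009) = -0.163341
u4 = 7.539009 − (-0.163341)·(7.539009 − 7.451707) / (-0.163341 − (-1.472063)) = 7.539009 − (-0.014260)/(1.308721) = 7.549905

7.5499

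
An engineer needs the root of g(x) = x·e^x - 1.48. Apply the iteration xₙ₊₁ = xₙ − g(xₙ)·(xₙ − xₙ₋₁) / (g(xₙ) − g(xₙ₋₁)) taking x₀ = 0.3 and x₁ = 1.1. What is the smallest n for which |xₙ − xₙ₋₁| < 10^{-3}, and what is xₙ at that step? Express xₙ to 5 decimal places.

g(0.3) = -1.0750424, g(1.1) = 1.8245826
x₂ = 1.1000000 − 1.8245826·(0.8000000)/(2.8996250) = 0.5966018;  |Δ| = 0.5033982
g(0.5966018) = -0.3966086
x₃ = 0.5966018 − (-0.3966086)·(-0.5033982)/(-2.2211912) = 0.6864869;  |Δ| = 0.0898851
g(0.6864869) = -0.1161402
x₄ = 0.6864869 − (-0.1161402)·(0.0898851)/(0.2804684) = 0.7237078;  |Δ| = 0.0372209
g(0.7237078) = 0.0123323
x₅ = 0.7237078 − 0.0123323·(0.0372209)/(0.1284725) = 0.7201349;  |Δ| = 0.0035729
g(0.7201349) = -0.0003314
x₆ = 0.7201349 − (-0.0003314)·(-0.0035729)/(-0.0126637) = 0.7202284;  |Δ| = 0.0000935
|x₆ − x₅| = 0.0000935 < 10^{-3}

n = 6, xₙ = 0.72023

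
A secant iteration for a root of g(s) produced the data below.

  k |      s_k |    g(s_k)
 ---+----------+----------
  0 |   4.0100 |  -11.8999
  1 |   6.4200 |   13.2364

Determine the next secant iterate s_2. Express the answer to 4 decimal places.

5.1509

s_2 = 6.4200 − 13.2364·(6.4200 − 4.0100) / (13.2364 − (-11.8999))
   = 6.4200 − (31.899724)/(25.136300) = 5.150930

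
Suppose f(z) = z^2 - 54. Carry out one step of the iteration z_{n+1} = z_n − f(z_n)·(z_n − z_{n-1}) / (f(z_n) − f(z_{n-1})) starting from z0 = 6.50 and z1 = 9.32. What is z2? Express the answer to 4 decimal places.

7.2427

f(6.50) = -11.750000, f(9.32) = 32.862400
z2 = 9.320000 − 32.862400·(9.320000 − 6.500000) / (32.862400 − (-11.750000)) = 9.320000 − (92.671968)/(44.612400) = 7.242731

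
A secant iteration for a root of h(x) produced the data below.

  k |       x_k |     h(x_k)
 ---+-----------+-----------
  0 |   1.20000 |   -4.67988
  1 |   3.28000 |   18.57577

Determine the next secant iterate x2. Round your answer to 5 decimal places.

1.61857

x2 = 3.28000 − 18.57577·(3.28000 − 1.20000) / (18.57577 − (-4.67988))
   = 3.28000 − (38.6376016)/(23.2556500) = 1.6185714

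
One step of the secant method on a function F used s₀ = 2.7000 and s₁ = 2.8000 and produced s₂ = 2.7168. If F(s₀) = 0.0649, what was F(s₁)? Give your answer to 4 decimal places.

-0.3214

The secant line through (2.7000, 0.0649) and (2.8000, F(s₁)) crosses zero at s₂ = 2.7168.
So (2.7000, 0.0649), (2.8000, F(s₁)), (2.7168, 0) are collinear:
F(s₁) = 0.0649 · (2.8000 − 2.7168) / (2.7000 − 2.7168) = 0.0649 · (0.083200)/(-0.016800) = -0.321410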